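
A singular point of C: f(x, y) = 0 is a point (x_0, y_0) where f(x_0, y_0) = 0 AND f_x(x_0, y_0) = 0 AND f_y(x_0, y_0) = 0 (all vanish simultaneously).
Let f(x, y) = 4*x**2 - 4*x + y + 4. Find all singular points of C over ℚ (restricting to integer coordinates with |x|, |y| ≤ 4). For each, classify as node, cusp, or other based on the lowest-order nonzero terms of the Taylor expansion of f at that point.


No singular points in the scanned grid; C is smooth there.

Compute partial derivatives:
  f_x = 8*x - 4.
  f_y = 1.
f_y = 1 is a nonzero constant, so f_y never vanishes: no point (x, y) can satisfy f = f_x = f_y = 0. In particular no (x, y) ∈ {−4, ..., 4}² is singular; the curve is smooth.


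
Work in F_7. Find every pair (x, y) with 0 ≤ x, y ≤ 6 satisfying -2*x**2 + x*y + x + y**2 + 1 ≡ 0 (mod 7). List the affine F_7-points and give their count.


Affine F_7-points: {(1, 0), (1, 6), (3, 0), (3, 4), (6, 2), (6, 6)}; count = 6.

For each of the 49 pairs (x, y) ∈ F_7², evaluate f(x, y) mod 7. Record the zeros.
  x = 0: [0↦1, 1↦2, 2↦5, 3↦3, 4↦3, 5↦5, 6↦2]  zeros at y ∈ ∅
  x = 1: [0↦0, 1↦2, 2↦6, 3↦5, 4↦6, 5↦2, 6↦0]  zeros at y ∈ {0, 6}
  x = 2: [0↦2, 1↦5, 2↦3, 3↦3, 4↦5, 5↦2, 6↦1]  zeros at y ∈ ∅
  x = 3: [0↦0, 1↦4, 2↦3, 3↦4, 4↦0, 5↦5, 6↦5]  zeros at y ∈ {0, 4}
  x = 4: [0↦1, 1↦6, 2↦6, 3↦1, 4↦5, 5↦4, 6↦5]  zeros at y ∈ ∅
  x = 5: [0↦5, 1↦4, 2↦5, 3↦1, 4↦6, 5↦6, 6↦1]  zeros at y ∈ ∅
  x = 6: [0↦5, 1↦5, 2↦0, 3↦4, 4↦3, 5↦4, 6↦0]  zeros at y ∈ {2, 6}
Collecting zeros: affine points = {(1, 0), (1, 6), (3, 0), (3, 4), (6, 2), (6, 6)}.
Total count |C(F_7)_aff| = 6.


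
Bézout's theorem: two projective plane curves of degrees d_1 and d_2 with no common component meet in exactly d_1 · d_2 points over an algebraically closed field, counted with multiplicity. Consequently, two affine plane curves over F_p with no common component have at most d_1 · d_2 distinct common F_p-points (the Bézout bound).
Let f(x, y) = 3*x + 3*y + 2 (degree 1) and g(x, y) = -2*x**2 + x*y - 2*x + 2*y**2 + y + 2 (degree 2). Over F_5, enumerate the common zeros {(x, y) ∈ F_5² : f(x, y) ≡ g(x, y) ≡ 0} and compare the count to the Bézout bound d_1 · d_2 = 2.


Common zeros: {(0, 1), (4, 2)}; count = 2; Bézout bound = 2.

deg(f) = 1, deg(g) = 2, so Bézout bound = 2.
Scan x ∈ F_5. For each x, list the y ∈ F_5 with f(x, y) ≡ 0 and those with g(x, y) ≡ 0 (mod 5); the common zeros in that column are the intersection.
  x = 0: f ≡ 0 at y ∈ {1}; g ≡ 0 at y ∈ {1}; common: {1}.
  x = 1: f ≡ 0 at y ∈ {0}; g ≡ 0 at y ∈ {2}; common: ∅.
  x = 2: f ≡ 0 at y ∈ {4}; g ≡ 0 at y ∈ {0, 1}; common: ∅.
  x = 3: f ≡ 0 at y ∈ {3}; g ≡ 0 at y ∈ ∅; common: ∅.
  x = 4: f ≡ 0 at y ∈ {2}; g ≡ 0 at y ∈ {2, 3}; common: {2}.
Collecting: common zeros = {(0, 1), (4, 2)}, so the count is 2.
Comparison with the Bézout bound: 2 ≤ 2 = deg(f)·deg(g), as expected for curves with no common component (the bound is attained).


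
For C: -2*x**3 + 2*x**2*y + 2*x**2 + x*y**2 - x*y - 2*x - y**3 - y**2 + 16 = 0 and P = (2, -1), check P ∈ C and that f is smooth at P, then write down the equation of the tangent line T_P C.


Tangent line at P: -24*x + y + 49 = 0.

Step 1: f(2, -1) = 0, so P lies on C.
Step 2: partial derivatives
  f_x(x, y) = -6*x**2 + 4*x*y + 4*x + y**2 - y - 2, f_y(x, y) = 2*x**2 + 2*x*y - x - 3*y**2 - 2*y.
  f_x(P) = -24, f_y(P) = 1 (gradient nonzero, so P is smooth).
Step 3: tangent line at P: -24·(x − 2) + 1·(y − -1) = 0.
Expanding: -24*x + y + 49 = 0.


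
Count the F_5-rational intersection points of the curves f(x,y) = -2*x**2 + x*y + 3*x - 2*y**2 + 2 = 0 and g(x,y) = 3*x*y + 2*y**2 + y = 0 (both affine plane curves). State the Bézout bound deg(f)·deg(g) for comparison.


Common zeros: {(2, 0)}; count = 1; Bézout bound = 4.

deg(f) = 2, deg(g) = 2, so Bézout bound = 4.
Scan x ∈ F_5. For each x, list the y ∈ F_5 with f(x, y) ≡ 0 and those with g(x, y) ≡ 0 (mod 5); the common zeros in that column are the intersection.
  x = 0: f ≡ 0 at y ∈ {1, 4}; g ≡ 0 at y ∈ {0, 2}; common: ∅.
  x = 1: f ≡ 0 at y ∈ {4}; g ≡ 0 at y ∈ {0, 3}; common: ∅.
  x = 2: f ≡ 0 at y ∈ {0, 1}; g ≡ 0 at y ∈ {0, 4}; common: {0}.
  x = 3: f ≡ 0 at y ∈ ∅; g ≡ 0 at y ∈ {0}; common: ∅.
  x = 4: f ≡ 0 at y ∈ ∅; g ≡ 0 at y ∈ {0, 1}; common: ∅.
Collecting: common zeros = {(2, 0)}, so the count is 1.
Comparison with the Bézout bound: 1 ≤ 4 = deg(f)·deg(g), as expected for curves with no common component (the affine F_5-count falls short of the bound because intersections may lie at infinity, over extension fields, or carry multiplicity).


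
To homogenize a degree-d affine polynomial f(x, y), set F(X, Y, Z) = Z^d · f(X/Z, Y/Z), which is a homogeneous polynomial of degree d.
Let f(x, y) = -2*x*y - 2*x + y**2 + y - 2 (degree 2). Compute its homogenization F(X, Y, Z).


F(X, Y, Z) = -2*X*Y - 2*X*Z + Y**2 + Y*Z - 2*Z**2

deg(f) = 2.
Substitute x = X/Z, y = Y/Z into f, then multiply by Z^2.
  monomial -2·x^1·y^1 ↦ -2·X^1·Y^1·Z^0.
  monomial -2·x^1·y^0 ↦ -2·X^1·Y^0·Z^1.
  monomial 1·x^0·y^2 ↦ 1·X^0·Y^2·Z^0.
  monomial 1·x^0·y^1 ↦ 1·X^0·Y^1·Z^1.
  monomial -2·x^0·y^0 ↦ -2·X^0·Y^0·Z^2.
Collecting: F(X, Y, Z) = -2*X*Y - 2*X*Z + Y**2 + Y*Z - 2*Z**2.


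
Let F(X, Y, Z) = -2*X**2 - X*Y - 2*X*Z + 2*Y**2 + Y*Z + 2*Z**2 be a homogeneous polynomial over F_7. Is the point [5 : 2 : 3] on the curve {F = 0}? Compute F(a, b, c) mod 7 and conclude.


F(5,2,3) ≡ 5 (mod 7); P is NOT on the curve.

Evaluate F(5, 2, 3) term-by-term (mod 7).
  -2*X**2 ↦ -2·25·1·1 = -50
  -X*Y ↦ -1·5·2·1 = -10
  -2*X*Z ↦ -2·5·1·3 = -30
  2*Y**2 ↦ 2·1·4·1 = 8
  Y*Z ↦ 1·1·2·3 = 6
  2*Z**2 ↦ 2·1·1·9 = 18
Sum: F(5, 2, 3) = (-50) + (-10) + (-30) + (8) + (6) + (18) = -58.
Reducing mod 7: -58 ≡ 5 (mod 7).
Since F(a, b, c) ≡ 5 ≠ 0 (mod 7), P does NOT lie on the curve.


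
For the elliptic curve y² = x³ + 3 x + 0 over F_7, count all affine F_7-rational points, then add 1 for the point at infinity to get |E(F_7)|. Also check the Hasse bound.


Affine points = {(0, 0), (1, 2), (1, 5), (2, 0), (3, 1), (3, 6), (5, 0)}; affine count = 7; |E(F_7)| = 8.

Discriminant check: Δ ∝ 4a³ + 27b² = 4·3³ + 27·0² = 4·27 + 27·0 ≡ 3 (mod 7). Nonzero ⇒ E is nonsingular.
For each x ∈ F_7, compute rhs = x³ + 3·x + 0 mod 7, then count y ∈ F_7 with y² ≡ rhs.
  x = 0: rhs = 0, matching y values: 0 (1 points).
  x = 1: rhs = 4, matching y values: 2, 5 (2 points).
  x = 2: rhs = 0, matching y values: 0 (1 points).
  x = 3: rhs = 1, matching y values: 1, 6 (2 points).
  x = 4: rhs = 6, matching y values: none (0 points).
  x = 5: rhs = 0, matching y values: 0 (1 points).
  x = 6: rhs = 3, matching y values: none (0 points).
Total affine count: 7.
Full point count |E(F_7)| = 7 + 1 = 8.
Hasse bound: |8 − (7+1)| = |0| = 0 ≤ 2√7 ≈ 5.2915 ✓.


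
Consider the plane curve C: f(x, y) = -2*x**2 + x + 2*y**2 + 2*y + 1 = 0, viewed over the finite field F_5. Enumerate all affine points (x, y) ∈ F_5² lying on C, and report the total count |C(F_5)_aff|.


Affine F_5-points: {(0, 1), (0, 3), (1, 0), (1, 4), (2, 0), (2, 4), (3, 1), (3, 3), (4, 2)}; count = 9.

For each of the 25 pairs (x, y) ∈ F_5², evaluate f(x, y) mod 5. Record the zeros.
  x = 0: [0↦1, 1↦0, 2↦3, 3↦0, 4↦1]  zeros at y ∈ {1, 3}
  x = 1: [0↦0, 1↦4, 2↦2, 3↦4, 4↦0]  zeros at y ∈ {0, 4}
  x = 2: [0↦0, 1↦4, 2↦2, 3↦4, 4↦0]  zeros at y ∈ {0, 4}
  x = 3: [0↦1, 1↦0, 2↦3, 3↦0, 4↦1]  zeros at y ∈ {1, 3}
  x = 4: [0↦3, 1↦2, 2↦0, 3↦2, 4↦3]  zeros at y ∈ {2}
Collecting zeros: affine points = {(0, 1), (0, 3), (1, 0), (1, 4), (2, 0), (2, 4), (3, 1), (3, 3), (4, 2)}.
Total count |C(F_5)_aff| = 9.


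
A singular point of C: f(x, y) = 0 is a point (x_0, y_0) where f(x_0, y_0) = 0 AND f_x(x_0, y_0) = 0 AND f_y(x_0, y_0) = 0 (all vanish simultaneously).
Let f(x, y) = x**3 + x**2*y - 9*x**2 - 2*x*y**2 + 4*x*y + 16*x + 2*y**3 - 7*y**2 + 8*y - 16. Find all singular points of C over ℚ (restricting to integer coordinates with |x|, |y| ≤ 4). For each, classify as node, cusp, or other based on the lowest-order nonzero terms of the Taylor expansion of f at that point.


Singular points: {(2, 2)}; classification: node.

Compute partial derivatives:
  f_x = 3*x**2 + 2*x*y - 18*x - 2*y**2 + 4*y + 16.
  f_y = x**2 - 4*x*y + 4*x + 6*y**2 - 14*y + 8.
Scan x_0 ∈ {−4, ..., 4}. For each x_0, f_y(x_0, y) is a polynomial in y; find its integer roots y ∈ {−4, ..., 4}, then test f_x and f at those candidates.
  x = -4: f_y(-4, y) = 6*y**2 + 2*y + 8; no integer root y with |y| ≤ 4.
  x = -3: f_y(-3, y) = 6*y**2 - 2*y + 5; no integer root y with |y| ≤ 4.
  x = -2: f_y(-2, y) = 6*y**2 - 6*y + 4; no integer root y with |y| ≤ 4.
  x = -1: f_y(-1, y) = 6*y**2 - 10*y + 5; no integer root y with |y| ≤ 4.
  x = 0: f_y(0, y) = 6*y**2 - 14*y + 8; vanishes at y ∈ {1}. (0, 1): f_x = 18 ≠ 0.
  x = 1: f_y(1, y) = 6*y**2 - 18*y + 13; no integer root y with |y| ≤ 4.
  x = 2: f_y(2, y) = 6*y**2 - 22*y + 20; vanishes at y ∈ {2}. (2, 2): f_x = 0, f = 0 — SINGULAR.
  x = 3: f_y(3, y) = 6*y**2 - 26*y + 29; no integer root y with |y| ≤ 4.
  x = 4: f_y(4, y) = 6*y**2 - 30*y + 40; no integer root y with |y| ≤ 4.
Only singular point on the grid: (2, 2).
Classify: substitute x = 2 + u, y = 2 + v and expand: f = u**3 + u**2*v - u**2 - 2*u*v**2 + 2*v**3 + v**2.
No constant or linear terms (consistent with a singular point). Quadratic part: -u**2 + v**2. Cubic part: u**3 + u**2*v - 2*u*v**2 + 2*v**3.
The quadratic part v**2 - u**2 = (v − u)(v + u) splits into two distinct linear factors, so there are two distinct tangent lines y − 2 = ±(x − 2) — this is a node (ordinary double point).
Classification: node.


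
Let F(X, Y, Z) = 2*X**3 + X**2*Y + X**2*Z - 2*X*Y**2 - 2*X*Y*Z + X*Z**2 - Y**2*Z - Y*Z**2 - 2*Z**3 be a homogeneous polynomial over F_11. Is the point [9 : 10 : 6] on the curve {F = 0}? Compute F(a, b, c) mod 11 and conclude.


F(9,10,6) ≡ 5 (mod 11); P is NOT on the curve.

Evaluate F(9, 10, 6) term-by-term (mod 11).
  2*X**3 ↦ 2·729·1·1 = 1458
  X**2*Y ↦ 1·81·10·1 = 810
  X**2*Z ↦ 1·81·1·6 = 486
  -2*X*Y**2 ↦ -2·9·100·1 = -1800
  -2*X*Y*Z ↦ -2·9·10·6 = -1080
  X*Z**2 ↦ 1·9·1·36 = 324
  -Y**2*Z ↦ -1·1·100·6 = -600
  -Y*Z**2 ↦ -1·1·10·36 = -360
  -2*Z**3 ↦ -2·1·1·216 = -432
Sum: F(9, 10, 6) = (1458) + (810) + (486) + (-1800) + (-1080) + (324) + (-600) + (-360) + (-432) = -1194.
Reducing mod 11: -1194 ≡ 5 (mod 11).
Since F(a, b, c) ≡ 5 ≠ 0 (mod 11), P does NOT lie on the curve.


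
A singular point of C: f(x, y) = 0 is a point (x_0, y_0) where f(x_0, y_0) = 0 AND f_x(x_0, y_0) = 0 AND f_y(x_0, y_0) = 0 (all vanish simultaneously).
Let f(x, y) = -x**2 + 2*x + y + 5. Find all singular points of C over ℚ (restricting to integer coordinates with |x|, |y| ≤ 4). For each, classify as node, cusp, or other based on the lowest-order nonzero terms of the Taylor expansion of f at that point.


No singular points in the scanned grid; C is smooth there.

Compute partial derivatives:
  f_x = 2 - 2*x.
  f_y = 1.
f_y = 1 is a nonzero constant, so f_y never vanishes: no point (x, y) can satisfy f = f_x = f_y = 0. In particular no (x, y) ∈ {−4, ..., 4}² is singular; the curve is smooth.


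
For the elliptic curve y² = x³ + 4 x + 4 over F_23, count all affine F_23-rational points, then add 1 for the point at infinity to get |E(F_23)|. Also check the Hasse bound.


Affine points = {(0, 2), (0, 21), (1, 3), (1, 20), (10, 3), (10, 20), (12, 3), (12, 20), (15, 9), (15, 14), (16, 1), (16, 22), (19, 4), (19, 19)}; affine count = 14; |E(F_23)| = 15.

Discriminant check: Δ ∝ 4a³ + 27b² = 4·4³ + 27·4² = 4·64 + 27·16 ≡ 21 (mod 23). Nonzero ⇒ E is nonsingular.
For each x ∈ F_23, compute rhs = x³ + 4·x + 4 mod 23, then count y ∈ F_23 with y² ≡ rhs.
  x = 0: rhs = 4, matching y values: 2, 21 (2 points).
  x = 1: rhs = 9, matching y values: 3, 20 (2 points).
  x = 2: rhs = 20, matching y values: none (0 points).
  x = 3: rhs = 20, matching y values: none (0 points).
  x = 4: rhs = 15, matching y values: none (0 points).
  x = 5: rhs = 11, matching y values: none (0 points).
  x = 6: rhs = 14, matching y values: none (0 points).
  x = 7: rhs = 7, matching y values: none (0 points).
  x = 8: rhs = 19, matching y values: none (0 points).
  x = 9: rhs = 10, matching y values: none (0 points).
  x = 10: rhs = 9, matching y values: 3, 20 (2 points).
  x = 11: rhs = 22, matching y values: none (0 points).
  x = 12: rhs = 9, matching y values: 3, 20 (2 points).
  x = 13: rhs = 22, matching y values: none (0 points).
  x = 14: rhs = 21, matching y values: none (0 points).
  x = 15: rhs = 12, matching y values: 9, 14 (2 points).
  x = 16: rhs = 1, matching y values: 1, 22 (2 points).
  x = 17: rhs = 17, matching y values: none (0 points).
  x = 18: rhs = 20, matching y values: none (0 points).
  x = 19: rhs = 16, matching y values: 4, 19 (2 points).
  x = 20: rhs = 11, matching y values: none (0 points).
  x = 21: rhs = 11, matching y values: none (0 points).
  x = 22: rhs = 22, matching y values: none (0 points).
Total affine count: 14.
Full point count |E(F_23)| = 14 + 1 = 15.
Hasse bound: |15 − (23+1)| = |-9| = 9 ≤ 2√23 ≈ 9.5917 ✓.


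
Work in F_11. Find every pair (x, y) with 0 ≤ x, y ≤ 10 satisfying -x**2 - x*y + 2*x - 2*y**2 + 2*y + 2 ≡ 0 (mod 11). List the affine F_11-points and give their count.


Affine F_11-points: {(0, 4), (0, 8), (1, 7), (1, 10), (2, 1), (2, 10), (3, 2), (3, 3), (4, 5), (5, 7), (5, 8), (6, 0), (6, 9), (7, 0), (7, 3), (8, 2), (8, 6), (9, 4), (9, 9), (10, 1), (10, 6)}; count = 21.

For each of the 121 pairs (x, y) ∈ F_11², evaluate f(x, y) mod 11. Record the zeros.
  x = 0: [0↦2, 1↦2, 2↦9, 3↦1, 4↦0, 5↦6, 6↦8, 7↦6, 8↦0, 9↦1, 10↦9]  zeros at y ∈ {4, 8}
  x = 1: [0↦3, 1↦2, 2↦8, 3↦10, 4↦8, 5↦2, 6↦3, 7↦0, 8↦4, 9↦4, 10↦0]  zeros at y ∈ {7, 10}
  x = 2: [0↦2, 1↦0, 2↦5, 3↦6, 4↦3, 5↦7, 6↦7, 7↦3, 8↦6, 9↦5, 10↦0]  zeros at y ∈ {1, 10}
  x = 3: [0↦10, 1↦7, 2↦0, 3↦0, 4↦7, 5↦10, 6↦9, 7↦4, 8↦6, 9↦4, 10↦9]  zeros at y ∈ {2, 3}
  x = 4: [0↦5, 1↦1, 2↦4, 3↦3, 4↦9, 5↦0, 6↦9, 7↦3, 8↦4, 9↦1, 10↦5]  zeros at y ∈ {5}
  x = 5: [0↦9, 1↦4, 2↦6, 3↦4, 4↦9, 5↦10, 6↦7, 7↦0, 8↦0, 9↦7, 10↦10]  zeros at y ∈ {7, 8}
  x = 6: [0↦0, 1↦5, 2↦6, 3↦3, 4↦7, 5↦7, 6↦3, 7↦6, 8↦5, 9↦0, 10↦2]  zeros at y ∈ {0, 9}
  x = 7: [0↦0, 1↦4, 2↦4, 3↦0, 4↦3, 5↦2, 6↦8, 7↦10, 8↦8, 9↦2, 10↦3]  zeros at y ∈ {0, 3}
  x = 8: [0↦9, 1↦1, 2↦0, 3↦6, 4↦8, 5↦6, 6↦0, 7↦1, 8↦9, 9↦2, 10↦2]  zeros at y ∈ {2, 6}
  x = 9: [0↦5, 1↦7, 2↦5, 3↦10, 4↦0, 5↦8, 6↦1, 7↦1, 8↦8, 9↦0, 10↦10]  zeros at y ∈ {4, 9}
  x = 10: [0↦10, 1↦0, 2↦8, 3↦1, 4↦1, 5↦8, 6↦0, 7↦10, 8↦5, 9↦7, 10↦5]  zeros at y ∈ {1, 6}
Collecting zeros: affine points = {(0, 4), (0, 8), (1, 7), (1, 10), (2, 1), (2, 10), (3, 2), (3, 3), (4, 5), (5, 7), (5, 8), (6, 0), (6, 9), (7, 0), (7, 3), (8, 2), (8, 6), (9, 4), (9, 9), (10, 1), (10, 6)}.
Total count |C(F_11)_aff| = 21.


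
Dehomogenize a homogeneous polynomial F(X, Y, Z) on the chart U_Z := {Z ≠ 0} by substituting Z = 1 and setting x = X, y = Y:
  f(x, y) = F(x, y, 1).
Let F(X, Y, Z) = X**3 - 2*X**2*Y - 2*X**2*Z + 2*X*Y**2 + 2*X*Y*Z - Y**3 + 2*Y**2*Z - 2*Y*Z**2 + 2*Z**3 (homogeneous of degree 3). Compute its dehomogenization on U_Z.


f(x, y) = x**3 - 2*x**2*y - 2*x**2 + 2*x*y**2 + 2*x*y - y**3 + 2*y**2 - 2*y + 2

On U_Z we set Z = 1. Each monomial c·X^i·Y^j·Z^k in F becomes c·x^i·y^j·1^k = c·x^i·y^j.
Substituting Z = 1: F(X, Y, 1) = x**3 - 2*x**2*y - 2*x**2 + 2*x*y**2 + 2*x*y - y**3 + 2*y**2 - 2*y + 2.
Note: deg(f) ≤ deg(F) = 3; strict inequality happens when F is divisible by Z (lost terms).


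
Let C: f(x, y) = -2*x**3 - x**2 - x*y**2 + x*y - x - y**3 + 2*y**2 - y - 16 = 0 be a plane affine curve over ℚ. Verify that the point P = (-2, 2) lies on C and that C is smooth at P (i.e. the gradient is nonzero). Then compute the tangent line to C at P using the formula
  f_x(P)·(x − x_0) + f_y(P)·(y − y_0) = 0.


Tangent line at P: -23*x + y - 48 = 0.

Step 1: f(-2, 2) = 0, so P lies on C.
Step 2: partial derivatives
  f_x(x, y) = -6*x**2 - 2*x - y**2 + y - 1, f_y(x, y) = -2*x*y + x - 3*y**2 + 4*y - 1.
  f_x(P) = -23, f_y(P) = 1 (gradient nonzero, so P is smooth).
Step 3: tangent line at P: -23·(x − -2) + 1·(y − 2) = 0.
Expanding: -23*x + y - 48 = 0.


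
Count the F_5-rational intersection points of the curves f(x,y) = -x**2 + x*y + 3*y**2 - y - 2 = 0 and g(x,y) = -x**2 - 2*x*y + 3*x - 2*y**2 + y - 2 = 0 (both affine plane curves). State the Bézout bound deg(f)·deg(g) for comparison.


Common zeros: {(3, 2)}; count = 1; Bézout bound = 4.

deg(f) = 2, deg(g) = 2, so Bézout bound = 4.
Scan x ∈ F_5. For each x, list the y ∈ F_5 with f(x, y) ≡ 0 and those with g(x, y) ≡ 0 (mod 5); the common zeros in that column are the intersection.
  x = 0: f ≡ 0 at y ∈ {1}; g ≡ 0 at y ∈ {4}; common: ∅.
  x = 1: f ≡ 0 at y ∈ {1, 4}; g ≡ 0 at y ∈ {0, 2}; common: ∅.
  x = 2: f ≡ 0 at y ∈ ∅; g ≡ 0 at y ∈ {0, 1}; common: ∅.
  x = 3: f ≡ 0 at y ∈ {2, 4}; g ≡ 0 at y ∈ {2, 3}; common: {2}.
  x = 4: f ≡ 0 at y ∈ {2}; g ≡ 0 at y ∈ {1, 3}; common: ∅.
Collecting: common zeros = {(3, 2)}, so the count is 1.
Comparison with the Bézout bound: 1 ≤ 4 = deg(f)·deg(g), as expected for curves with no common component (the affine F_5-count falls short of the bound because intersections may lie at infinity, over extension fields, or carry multiplicity).


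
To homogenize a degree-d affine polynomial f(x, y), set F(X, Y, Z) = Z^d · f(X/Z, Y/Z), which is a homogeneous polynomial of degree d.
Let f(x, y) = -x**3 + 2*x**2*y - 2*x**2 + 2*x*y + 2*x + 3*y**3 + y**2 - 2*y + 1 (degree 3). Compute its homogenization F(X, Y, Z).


F(X, Y, Z) = -X**3 + 2*X**2*Y - 2*X**2*Z + 2*X*Y*Z + 2*X*Z**2 + 3*Y**3 + Y**2*Z - 2*Y*Z**2 + Z**3

deg(f) = 3.
Substitute x = X/Z, y = Y/Z into f, then multiply by Z^3.
  monomial -1·x^3·y^0 ↦ -1·X^3·Y^0·Z^0.
  monomial 2·x^2·y^1 ↦ 2·X^2·Y^1·Z^0.
  monomial -2·x^2·y^0 ↦ -2·X^2·Y^0·Z^1.
  monomial 2·x^1·y^1 ↦ 2·X^1·Y^1·Z^1.
  monomial 2·x^1·y^0 ↦ 2·X^1·Y^0·Z^2.
  monomial 3·x^0·y^3 ↦ 3·X^0·Y^3·Z^0.
  monomial 1·x^0·y^2 ↦ 1·X^0·Y^2·Z^1.
  monomial -2·x^0·y^1 ↦ -2·X^0·Y^1·Z^2.
  monomial 1·x^0·y^0 ↦ 1·X^0·Y^0·Z^3.
Collecting: F(X, Y, Z) = -X**3 + 2*X**2*Y - 2*X**2*Z + 2*X*Y*Z + 2*X*Z**2 + 3*Y**3 + Y**2*Z - 2*Y*Z**2 + Z**3.


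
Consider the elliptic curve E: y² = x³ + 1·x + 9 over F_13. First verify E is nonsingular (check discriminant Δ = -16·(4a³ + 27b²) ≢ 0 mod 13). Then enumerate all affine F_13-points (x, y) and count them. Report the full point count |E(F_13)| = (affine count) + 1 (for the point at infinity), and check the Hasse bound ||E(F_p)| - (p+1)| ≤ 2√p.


Affine points = {(0, 3), (0, 10), (3, 0), (4, 5), (4, 8), (5, 3), (5, 10), (6, 6), (6, 7), (8, 3), (8, 10), (11, 5), (11, 8)}; affine count = 13; |E(F_13)| = 14.

Discriminant check: Δ ∝ 4a³ + 27b² = 4·1³ + 27·9² = 4·1 + 27·81 ≡ 7 (mod 13). Nonzero ⇒ E is nonsingular.
For each x ∈ F_13, compute rhs = x³ + 1·x + 9 mod 13, then count y ∈ F_13 with y² ≡ rhs.
  x = 0: rhs = 9, matching y values: 3, 10 (2 points).
  x = 1: rhs = 11, matching y values: none (0 points).
  x = 2: rhs = 6, matching y values: none (0 points).
  x = 3: rhs = 0, matching y values: 0 (1 points).
  x = 4: rhs = 12, matching y values: 5, 8 (2 points).
  x = 5: rhs = 9, matching y values: 3, 10 (2 points).
  x = 6: rhs = 10, matching y values: 6, 7 (2 points).
  x = 7: rhs = 8, matching y values: none (0 points).
  x = 8: rhs = 9, matching y values: 3, 10 (2 points).
  x = 9: rhs = 6, matching y values: none (0 points).
  x = 10: rhs = 5, matching y values: none (0 points).
  x = 11: rhs = 12, matching y values: 5, 8 (2 points).
  x = 12: rhs = 7, matching y values: none (0 points).
Total affine count: 13.
Full point count |E(F_13)| = 13 + 1 = 14.
Hasse bound: |14 − (13+1)| = |0| = 0 ≤ 2√13 ≈ 7.2111 ✓.


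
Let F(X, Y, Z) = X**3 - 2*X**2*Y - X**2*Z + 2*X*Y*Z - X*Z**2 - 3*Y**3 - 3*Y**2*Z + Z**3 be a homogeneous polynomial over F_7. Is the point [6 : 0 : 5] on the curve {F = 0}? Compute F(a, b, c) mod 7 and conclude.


F(6,0,5) ≡ 4 (mod 7); P is NOT on the curve.

Evaluate F(6, 0, 5) term-by-term (mod 7).
  X**3 ↦ 1·216·1·1 = 216
  -2*X**2*Y ↦ -2·36·0·1 = 0
  -X**2*Z ↦ -1·36·1·5 = -180
  2*X*Y*Z ↦ 2·6·0·5 = 0
  -X*Z**2 ↦ -1·6·1·25 = -150
  -3*Y**3 ↦ -3·1·0·1 = 0
  -3*Y**2*Z ↦ -3·1·0·5 = 0
  Z**3 ↦ 1·1·1·125 = 125
Sum: F(6, 0, 5) = (216) + (0) + (-180) + (0) + (-150) + (0) + (0) + (125) = 11.
Reducing mod 7: 11 ≡ 4 (mod 7).
Since F(a, b, c) ≡ 4 ≠ 0 (mod 7), P does NOT lie on the curve.


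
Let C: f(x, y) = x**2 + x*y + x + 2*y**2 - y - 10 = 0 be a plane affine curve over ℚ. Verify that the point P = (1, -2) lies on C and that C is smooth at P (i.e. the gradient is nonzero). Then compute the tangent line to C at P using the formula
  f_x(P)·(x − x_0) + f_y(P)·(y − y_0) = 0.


Tangent line at P: x - 8*y - 17 = 0.

Step 1: f(1, -2) = 0, so P lies on C.
Step 2: partial derivatives
  f_x(x, y) = 2*x + y + 1, f_y(x, y) = x + 4*y - 1.
  f_x(P) = 1, f_y(P) = -8 (gradient nonzero, so P is smooth).
Step 3: tangent line at P: 1·(x − 1) + -8·(y − -2) = 0.
Expanding: x - 8*y - 17 = 0.


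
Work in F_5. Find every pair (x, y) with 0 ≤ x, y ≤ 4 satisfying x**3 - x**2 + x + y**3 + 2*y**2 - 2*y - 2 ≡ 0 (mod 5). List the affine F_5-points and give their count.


Affine F_5-points: {(0, 2), (1, 1), (2, 1), (3, 1), (4, 0)}; count = 5.

For each of the 25 pairs (x, y) ∈ F_5², evaluate f(x, y) mod 5. Record the zeros.
  x = 0: [0↦3, 1↦4, 2↦0, 3↦2, 4↦1]  zeros at y ∈ {2}
  x = 1: [0↦4, 1↦0, 2↦1, 3↦3, 4↦2]  zeros at y ∈ {1}
  x = 2: [0↦4, 1↦0, 2↦1, 3↦3, 4↦2]  zeros at y ∈ {1}
  x = 3: [0↦4, 1↦0, 2↦1, 3↦3, 4↦2]  zeros at y ∈ {1}
  x = 4: [0↦0, 1↦1, 2↦2, 3↦4, 4↦3]  zeros at y ∈ {0}
Collecting zeros: affine points = {(0, 2), (1, 1), (2, 1), (3, 1), (4, 0)}.
Total count |C(F_5)_aff| = 5.


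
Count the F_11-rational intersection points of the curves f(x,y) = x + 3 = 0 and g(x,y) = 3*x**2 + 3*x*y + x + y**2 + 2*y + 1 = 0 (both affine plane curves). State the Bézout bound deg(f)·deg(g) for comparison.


Common zeros: {(8, 8), (8, 10)}; count = 2; Bézout bound = 2.

deg(f) = 1, deg(g) = 2, so Bézout bound = 2.
Scan x ∈ F_11. For each x, list the y ∈ F_11 with f(x, y) ≡ 0 and those with g(x, y) ≡ 0 (mod 11); the common zeros in that column are the intersection.
  x = 0: f ≡ 0 at y ∈ ∅; g ≡ 0 at y ∈ {10}; common: ∅.
  x = 1: f ≡ 0 at y ∈ ∅; g ≡ 0 at y ∈ {1, 5}; common: ∅.
  x = 2: f ≡ 0 at y ∈ ∅; g ≡ 0 at y ∈ {6, 8}; common: ∅.
  x = 3: f ≡ 0 at y ∈ ∅; g ≡ 0 at y ∈ ∅; common: ∅.
  x = 4: f ≡ 0 at y ∈ ∅; g ≡ 0 at y ∈ ∅; common: ∅.
  x = 5: f ≡ 0 at y ∈ ∅; g ≡ 0 at y ∈ {1, 4}; common: ∅.
  x = 6: f ≡ 0 at y ∈ ∅; g ≡ 0 at y ∈ ∅; common: ∅.
  x = 7: f ≡ 0 at y ∈ ∅; g ≡ 0 at y ∈ ∅; common: ∅.
  x = 8: f ≡ 0 at y ∈ {0, 1, 2, 3, 4, 5, 6, 7, 8, 9, 10}; g ≡ 0 at y ∈ {8, 10}; common: {8, 10}.
  x = 9: f ≡ 0 at y ∈ ∅; g ≡ 0 at y ∈ {0, 4}; common: ∅.
  x = 10: f ≡ 0 at y ∈ ∅; g ≡ 0 at y ∈ {6}; common: ∅.
Collecting: common zeros = {(8, 8), (8, 10)}, so the count is 2.
Comparison with the Bézout bound: 2 ≤ 2 = deg(f)·deg(g), as expected for curves with no common component (the bound is attained).


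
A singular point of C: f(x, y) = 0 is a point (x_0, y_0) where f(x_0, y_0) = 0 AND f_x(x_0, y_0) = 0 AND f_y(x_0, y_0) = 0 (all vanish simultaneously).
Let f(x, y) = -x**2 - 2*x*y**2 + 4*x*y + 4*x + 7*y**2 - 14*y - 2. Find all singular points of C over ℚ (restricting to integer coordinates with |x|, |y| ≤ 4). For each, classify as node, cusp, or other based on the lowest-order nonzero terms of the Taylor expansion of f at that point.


Singular points: {(3, 1)}; classification: node.

Compute partial derivatives:
  f_x = -2*x - 2*y**2 + 4*y + 4.
  f_y = -4*x*y + 4*x + 14*y - 14.
Scan x_0 ∈ {−4, ..., 4}. For each x_0, f_y(x_0, y) is a polynomial in y; find its integer roots y ∈ {−4, ..., 4}, then test f_x and f at those candidates.
  x = -4: f_y(-4, y) = 30*y - 30; vanishes at y ∈ {1}. (-4, 1): f_x = 14 ≠ 0.
  x = -3: f_y(-3, y) = 26*y - 26; vanishes at y ∈ {1}. (-3, 1): f_x = 12 ≠ 0.
  x = -2: f_y(-2, y) = 22*y - 22; vanishes at y ∈ {1}. (-2, 1): f_x = 10 ≠ 0.
  x = -1: f_y(-1, y) = 18*y - 18; vanishes at y ∈ {1}. (-1, 1): f_x = 8 ≠ 0.
  x = 0: f_y(0, y) = 14*y - 14; vanishes at y ∈ {1}. (0, 1): f_x = 6 ≠ 0.
  x = 1: f_y(1, y) = 10*y - 10; vanishes at y ∈ {1}. (1, 1): f_x = 4 ≠ 0.
  x = 2: f_y(2, y) = 6*y - 6; vanishes at y ∈ {1}. (2, 1): f_x = 2 ≠ 0.
  x = 3: f_y(3, y) = 2*y - 2; vanishes at y ∈ {1}. (3, 1): f_x = 0, f = 0 — SINGULAR.
  x = 4: f_y(4, y) = 2 - 2*y; vanishes at y ∈ {1}. (4, 1): f_x = -2 ≠ 0.
Only singular point on the grid: (3, 1).
Classify: substitute x = 3 + u, y = 1 + v and expand: f = -u**2 - 2*u*v**2 + v**2.
No constant or linear terms (consistent with a singular point). Quadratic part: -u**2 + v**2. Cubic part: -2*u*v**2.
The quadratic part v**2 - u**2 = (v − u)(v + u) splits into two distinct linear factors, so there are two distinct tangent lines y − 1 = ±(x − 3) — this is a node (ordinary double point).
Classification: node.


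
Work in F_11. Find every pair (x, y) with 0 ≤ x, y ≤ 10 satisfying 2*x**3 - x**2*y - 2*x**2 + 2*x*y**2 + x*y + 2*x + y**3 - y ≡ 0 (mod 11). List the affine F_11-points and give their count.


Affine F_11-points: {(0, 0), (0, 1), (0, 10), (1, 3), (2, 3), (4, 7), (4, 9), (5, 3), (5, 6)}; count = 9.

For each of the 121 pairs (x, y) ∈ F_11², evaluate f(x, y) mod 11. Record the zeros.
  x = 0: [0↦0, 1↦0, 2↦6, 3↦2, 4↦5, 5↦10, 6↦1, 7↦6, 8↦9, 9↦5, 10↦0]  zeros at y ∈ {0, 1, 10}
  x = 1: [0↦2, 1↦4, 2↦5, 3↦0, 4↦6, 5↦7, 6↦9, 7↦7, 8↦7, 9↦4, 10↦4]  zeros at y ∈ {3}
  x = 2: [0↦1, 1↦3, 2↦8, 3↦0, 4↦7, 5↦2, 6↦2, 7↦2, 8↦8, 9↦4, 10↦7]  zeros at y ∈ {3}
  x = 3: [0↦9, 1↦9, 2↦5, 3↦3, 4↦9, 5↦7, 6↦3, 7↦3, 8↦2, 9↦6, 10↦10]  zeros at y ∈ ∅
  x = 4: [0↦5, 1↦1, 2↦8, 3↦10, 4↦2, 5↦1, 6↦2, 7↦0, 8↦1, 9↦0, 10↦3]  zeros at y ∈ {7, 9}
  x = 5: [0↦1, 1↦2, 2↦7, 3↦0, 4↦9, 5↦7, 6↦0, 7↦5, 8↦6, 9↦9, 10↦9]  zeros at y ∈ {3, 6}
  x = 6: [0↦9, 1↦2, 2↦3, 3↦7, 4↦9, 5↦4, 6↦9, 7↦8, 8↦7, 9↦1, 10↦7]  zeros at y ∈ ∅
  x = 7: [0↦8, 1↦2, 2↦8, 3↦10, 4↦3, 5↦4, 6↦8, 7↦10, 8↦5, 9↦10, 10↦9]  zeros at y ∈ ∅
  x = 8: [0↦10, 1↦3, 2↦1, 3↦10, 4↦3, 5↦8, 6↦9, 7↦1, 8↦1, 9↦4, 10↦5]  zeros at y ∈ ∅
  x = 9: [0↦5, 1↦6, 2↦5, 3↦8, 4↦10, 5↦6, 6↦2, 7↦4, 8↦7, 9↦6, 10↦7]  zeros at y ∈ ∅
  x = 10: [0↦5, 1↦1, 2↦10, 3↦5, 4↦3, 5↦10, 6↦10, 7↦9, 8↦2, 9↦6, 10↦5]  zeros at y ∈ ∅
Collecting zeros: affine points = {(0, 0), (0, 1), (0, 10), (1, 3), (2, 3), (4, 7), (4, 9), (5, 3), (5, 6)}.
Total count |C(F_11)_aff| = 9.


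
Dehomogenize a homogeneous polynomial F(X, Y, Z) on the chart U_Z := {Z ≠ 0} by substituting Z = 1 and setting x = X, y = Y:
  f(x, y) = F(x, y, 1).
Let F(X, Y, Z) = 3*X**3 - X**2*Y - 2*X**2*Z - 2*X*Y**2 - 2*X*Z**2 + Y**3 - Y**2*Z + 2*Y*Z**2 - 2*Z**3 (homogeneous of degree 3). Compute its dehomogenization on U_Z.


f(x, y) = 3*x**3 - x**2*y - 2*x**2 - 2*x*y**2 - 2*x + y**3 - y**2 + 2*y - 2

On U_Z we set Z = 1. Each monomial c·X^i·Y^j·Z^k in F becomes c·x^i·y^j·1^k = c·x^i·y^j.
Substituting Z = 1: F(X, Y, 1) = 3*x**3 - x**2*y - 2*x**2 - 2*x*y**2 - 2*x + y**3 - y**2 + 2*y - 2.
Note: deg(f) ≤ deg(F) = 3; strict inequality happens when F is divisible by Z (lost terms).


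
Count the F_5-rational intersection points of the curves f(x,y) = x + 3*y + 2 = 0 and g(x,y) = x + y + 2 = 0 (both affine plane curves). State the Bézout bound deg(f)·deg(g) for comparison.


Common zeros: {(3, 0)}; count = 1; Bézout bound = 1.

deg(f) = 1, deg(g) = 1, so Bézout bound = 1.
Scan x ∈ F_5. For each x, list the y ∈ F_5 with f(x, y) ≡ 0 and those with g(x, y) ≡ 0 (mod 5); the common zeros in that column are the intersection.
  x = 0: f ≡ 0 at y ∈ {1}; g ≡ 0 at y ∈ {3}; common: ∅.
  x = 1: f ≡ 0 at y ∈ {4}; g ≡ 0 at y ∈ {2}; common: ∅.
  x = 2: f ≡ 0 at y ∈ {2}; g ≡ 0 at y ∈ {1}; common: ∅.
  x = 3: f ≡ 0 at y ∈ {0}; g ≡ 0 at y ∈ {0}; common: {0}.
  x = 4: f ≡ 0 at y ∈ {3}; g ≡ 0 at y ∈ {4}; common: ∅.
Collecting: common zeros = {(3, 0)}, so the count is 1.
Comparison with the Bézout bound: 1 ≤ 1 = deg(f)·deg(g), as expected for curves with no common component (the bound is attained).


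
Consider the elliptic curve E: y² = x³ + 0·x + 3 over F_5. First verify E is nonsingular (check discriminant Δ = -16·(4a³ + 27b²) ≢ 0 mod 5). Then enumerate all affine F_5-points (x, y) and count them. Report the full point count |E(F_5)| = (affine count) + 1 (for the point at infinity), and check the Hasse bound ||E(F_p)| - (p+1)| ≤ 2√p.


Affine points = {(1, 2), (1, 3), (2, 1), (2, 4), (3, 0)}; affine count = 5; |E(F_5)| = 6.

Discriminant check: Δ ∝ 4a³ + 27b² = 4·0³ + 27·3² = 4·0 + 27·9 ≡ 3 (mod 5). Nonzero ⇒ E is nonsingular.
For each x ∈ F_5, compute rhs = x³ + 0·x + 3 mod 5, then count y ∈ F_5 with y² ≡ rhs.
  x = 0: rhs = 3, matching y values: none (0 points).
  x = 1: rhs = 4, matching y values: 2, 3 (2 points).
  x = 2: rhs = 1, matching y values: 1, 4 (2 points).
  x = 3: rhs = 0, matching y values: 0 (1 points).
  x = 4: rhs = 2, matching y values: none (0 points).
Total affine count: 5.
Full point count |E(F_5)| = 5 + 1 = 6.
Hasse bound: |6 − (5+1)| = |0| = 0 ≤ 2√5 ≈ 4.4721 ✓.


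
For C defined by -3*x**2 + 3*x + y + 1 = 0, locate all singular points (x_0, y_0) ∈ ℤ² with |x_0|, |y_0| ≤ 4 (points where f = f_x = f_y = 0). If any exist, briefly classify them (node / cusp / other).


No singular points in the scanned grid; C is smooth there.

Compute partial derivatives:
  f_x = 3 - 6*x.
  f_y = 1.
f_y = 1 is a nonzero constant, so f_y never vanishes: no point (x, y) can satisfy f = f_x = f_y = 0. In particular no (x, y) ∈ {−4, ..., 4}² is singular; the curve is smooth.


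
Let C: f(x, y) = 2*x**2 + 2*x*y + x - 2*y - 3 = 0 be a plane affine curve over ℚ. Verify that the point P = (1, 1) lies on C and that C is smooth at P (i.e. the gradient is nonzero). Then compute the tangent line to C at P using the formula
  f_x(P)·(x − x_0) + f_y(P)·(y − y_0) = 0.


Tangent line at P: 7*x - 7 = 0.

Step 1: f(1, 1) = 0, so P lies on C.
Step 2: partial derivatives
  f_x(x, y) = 4*x + 2*y + 1, f_y(x, y) = 2*x - 2.
  f_x(P) = 7, f_y(P) = 0 (gradient nonzero, so P is smooth).
Step 3: tangent line at P: 7·(x − 1) + 0·(y − 1) = 0.
Expanding: 7*x - 7 = 0.


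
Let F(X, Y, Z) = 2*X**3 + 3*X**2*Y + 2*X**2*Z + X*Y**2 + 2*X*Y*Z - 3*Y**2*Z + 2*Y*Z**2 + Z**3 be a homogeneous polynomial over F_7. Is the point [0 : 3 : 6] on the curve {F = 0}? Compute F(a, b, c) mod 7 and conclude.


F(0,3,6) ≡ 4 (mod 7); P is NOT on the curve.

Evaluate F(0, 3, 6) term-by-term (mod 7).
  2*X**3 ↦ 2·0·1·1 = 0
  3*X**2*Y ↦ 3·0·3·1 = 0
  2*X**2*Z ↦ 2·0·1·6 = 0
  X*Y**2 ↦ 1·0·9·1 = 0
  2*X*Y*Z ↦ 2·0·3·6 = 0
  -3*Y**2*Z ↦ -3·1·9·6 = -162
  2*Y*Z**2 ↦ 2·1·3·36 = 216
  Z**3 ↦ 1·1·1·216 = 216
Sum: F(0, 3, 6) = (0) + (0) + (0) + (0) + (0) + (-162) + (216) + (216) = 270.
Reducing mod 7: 270 ≡ 4 (mod 7).
Since F(a, b, c) ≡ 4 ≠ 0 (mod 7), P does NOT lie on the curve.


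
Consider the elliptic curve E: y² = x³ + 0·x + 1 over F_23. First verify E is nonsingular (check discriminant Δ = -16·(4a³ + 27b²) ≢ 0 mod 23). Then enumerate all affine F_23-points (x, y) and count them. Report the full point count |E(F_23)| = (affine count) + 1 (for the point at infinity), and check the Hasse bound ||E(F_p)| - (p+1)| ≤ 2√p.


Affine points = {(0, 1), (0, 22), (1, 5), (1, 18), (2, 3), (2, 20), (10, 9), (10, 14), (12, 2), (12, 21), (13, 6), (13, 17), (14, 10), (14, 13), (15, 8), (15, 15), (16, 7), (16, 16), (19, 11), (19, 12), (21, 4), (21, 19), (22, 0)}; affine count = 23; |E(F_23)| = 24.

Discriminant check: Δ ∝ 4a³ + 27b² = 4·0³ + 27·1² = 4·0 + 27·1 ≡ 4 (mod 23). Nonzero ⇒ E is nonsingular.
For each x ∈ F_23, compute rhs = x³ + 0·x + 1 mod 23, then count y ∈ F_23 with y² ≡ rhs.
  x = 0: rhs = 1, matching y values: 1, 22 (2 points).
  x = 1: rhs = 2, matching y values: 5, 18 (2 points).
  x = 2: rhs = 9, matching y values: 3, 20 (2 points).
  x = 3: rhs = 5, matching y values: none (0 points).
  x = 4: rhs = 19, matching y values: none (0 points).
  x = 5: rhs = 11, matching y values: none (0 points).
  x = 6: rhs = 10, matching y values: none (0 points).
  x = 7: rhs = 22, matching y values: none (0 points).
  x = 8: rhs = 7, matching y values: none (0 points).
  x = 9: rhs = 17, matching y values: none (0 points).
  x = 10: rhs = 12, matching y values: 9, 14 (2 points).
  x = 11: rhs = 21, matching y values: none (0 points).
  x = 12: rhs = 4, matching y values: 2, 21 (2 points).
  x = 13: rhs = 13, matching y values: 6, 17 (2 points).
  x = 14: rhs = 8, matching y values: 10, 13 (2 points).
  x = 15: rhs = 18, matching y values: 8, 15 (2 points).
  x = 16: rhs = 3, matching y values: 7, 16 (2 points).
  x = 17: rhs = 15, matching y values: none (0 points).
  x = 18: rhs = 14, matching y values: none (0 points).
  x = 19: rhs = 6, matching y values: 11, 12 (2 points).
  x = 20: rhs = 20, matching y values: none (0 points).
  x = 21: rhs = 16, matching y values: 4, 19 (2 points).
  x = 22: rhs = 0, matching y values: 0 (1 points).
Total affine count: 23.
Full point count |E(F_23)| = 23 + 1 = 24.
Hasse bound: |24 − (23+1)| = |0| = 0 ≤ 2√23 ≈ 9.5917 ✓.


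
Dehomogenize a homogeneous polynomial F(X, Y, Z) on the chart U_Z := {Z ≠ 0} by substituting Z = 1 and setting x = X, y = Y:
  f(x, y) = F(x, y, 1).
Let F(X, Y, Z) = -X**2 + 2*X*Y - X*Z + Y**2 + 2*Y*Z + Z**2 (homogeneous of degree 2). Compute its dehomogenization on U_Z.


f(x, y) = -x**2 + 2*x*y - x + y**2 + 2*y + 1

On U_Z we set Z = 1. Each monomial c·X^i·Y^j·Z^k in F becomes c·x^i·y^j·1^k = c·x^i·y^j.
Substituting Z = 1: F(X, Y, 1) = -x**2 + 2*x*y - x + y**2 + 2*y + 1.
Note: deg(f) ≤ deg(F) = 2; strict inequality happens when F is divisible by Z (lost terms).


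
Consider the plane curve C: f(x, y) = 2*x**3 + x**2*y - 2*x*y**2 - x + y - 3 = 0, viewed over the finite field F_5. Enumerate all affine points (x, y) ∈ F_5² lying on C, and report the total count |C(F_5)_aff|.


Affine F_5-points: {(0, 3), (2, 2), (2, 3), (4, 1), (4, 3)}; count = 5.

For each of the 25 pairs (x, y) ∈ F_5², evaluate f(x, y) mod 5. Record the zeros.
  x = 0: [0↦2, 1↦3, 2↦4, 3↦0, 4↦1]  zeros at y ∈ {3}
  x = 1: [0↦3, 1↦3, 2↦4, 3↦1, 4↦4]  zeros at y ∈ ∅
  x = 2: [0↦1, 1↦2, 2↦0, 3↦0, 4↦2]  zeros at y ∈ {2, 3}
  x = 3: [0↦3, 1↦2, 2↦4, 3↦4, 4↦2]  zeros at y ∈ ∅
  x = 4: [0↦1, 1↦0, 2↦3, 3↦0, 4↦1]  zeros at y ∈ {1, 3}
Collecting zeros: affine points = {(0, 3), (2, 2), (2, 3), (4, 1), (4, 3)}.
Total count |C(F_5)_aff| = 5.


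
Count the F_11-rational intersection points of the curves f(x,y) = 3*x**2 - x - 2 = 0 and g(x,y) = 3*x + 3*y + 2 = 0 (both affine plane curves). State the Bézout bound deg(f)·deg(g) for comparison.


Common zeros: {(1, 2), (3, 0)}; count = 2; Bézout bound = 2.

deg(f) = 2, deg(g) = 1, so Bézout bound = 2.
Scan x ∈ F_11. For each x, list the y ∈ F_11 with f(x, y) ≡ 0 and those with g(x, y) ≡ 0 (mod 11); the common zeros in that column are the intersection.
  x = 0: f ≡ 0 at y ∈ ∅; g ≡ 0 at y ∈ {3}; common: ∅.
  x = 1: f ≡ 0 at y ∈ {0, 1, 2, 3, 4, 5, 6, 7, 8, 9, 10}; g ≡ 0 at y ∈ {2}; common: {2}.
  x = 2: f ≡ 0 at y ∈ ∅; g ≡ 0 at y ∈ {1}; common: ∅.
  x = 3: f ≡ 0 at y ∈ {0, 1, 2, 3, 4, 5, 6, 7, 8, 9, 10}; g ≡ 0 at y ∈ {0}; common: {0}.
  x = 4: f ≡ 0 at y ∈ ∅; g ≡ 0 at y ∈ {10}; common: ∅.
  x = 5: f ≡ 0 at y ∈ ∅; g ≡ 0 at y ∈ {9}; common: ∅.
  x = 6: f ≡ 0 at y ∈ ∅; g ≡ 0 at y ∈ {8}; common: ∅.
  x = 7: f ≡ 0 at y ∈ ∅; g ≡ 0 at y ∈ {7}; common: ∅.
  x = 8: f ≡ 0 at y ∈ ∅; g ≡ 0 at y ∈ {6}; common: ∅.
  x = 9: f ≡ 0 at y ∈ ∅; g ≡ 0 at y ∈ {5}; common: ∅.
  x = 10: f ≡ 0 at y ∈ ∅; g ≡ 0 at y ∈ {4}; common: ∅.
Collecting: common zeros = {(1, 2), (3, 0)}, so the count is 2.
Comparison with the Bézout bound: 2 ≤ 2 = deg(f)·deg(g), as expected for curves with no common component (the bound is attained).


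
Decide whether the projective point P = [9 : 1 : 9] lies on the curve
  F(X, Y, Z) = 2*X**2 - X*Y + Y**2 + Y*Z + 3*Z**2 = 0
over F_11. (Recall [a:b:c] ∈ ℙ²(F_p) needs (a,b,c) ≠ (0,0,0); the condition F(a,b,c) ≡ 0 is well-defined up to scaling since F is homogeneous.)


F(9,1,9) ≡ 10 (mod 11); P is NOT on the curve.

Evaluate F(9, 1, 9) term-by-term (mod 11).
  2*X**2 ↦ 2·81·1·1 = 162
  -X*Y ↦ -1·9·1·1 = -9
  Y**2 ↦ 1·1·1·1 = 1
  Y*Z ↦ 1·1·1·9 = 9
  3*Z**2 ↦ 3·1·1·81 = 243
Sum: F(9, 1, 9) = (162) + (-9) + (1) + (9) + (243) = 406.
Reducing mod 11: 406 ≡ 10 (mod 11).
Since F(a, b, c) ≡ 10 ≠ 0 (mod 11), P does NOT lie on the curve.


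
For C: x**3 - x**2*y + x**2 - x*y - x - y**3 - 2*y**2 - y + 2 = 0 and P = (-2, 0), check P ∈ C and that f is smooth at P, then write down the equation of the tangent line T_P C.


Tangent line at P: 7*x - 3*y + 14 = 0.

Step 1: f(-2, 0) = 0, so P lies on C.
Step 2: partial derivatives
  f_x(x, y) = 3*x**2 - 2*x*y + 2*x - y - 1, f_y(x, y) = -x**2 - x - 3*y**2 - 4*y - 1.
  f_x(P) = 7, f_y(P) = -3 (gradient nonzero, so P is smooth).
Step 3: tangent line at P: 7·(x − -2) + -3·(y − 0) = 0.
Expanding: 7*x - 3*y + 14 = 0.


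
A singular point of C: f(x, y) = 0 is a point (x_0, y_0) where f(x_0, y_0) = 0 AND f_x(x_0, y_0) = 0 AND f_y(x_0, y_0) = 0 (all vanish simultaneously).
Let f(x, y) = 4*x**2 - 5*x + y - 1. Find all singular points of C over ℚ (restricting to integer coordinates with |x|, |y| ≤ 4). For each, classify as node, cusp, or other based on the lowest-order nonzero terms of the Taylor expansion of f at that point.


No singular points in the scanned grid; C is smooth there.

Compute partial derivatives:
  f_x = 8*x - 5.
  f_y = 1.
f_y = 1 is a nonzero constant, so f_y never vanishes: no point (x, y) can satisfy f = f_x = f_y = 0. In particular no (x, y) ∈ {−4, ..., 4}² is singular; the curve is smooth.


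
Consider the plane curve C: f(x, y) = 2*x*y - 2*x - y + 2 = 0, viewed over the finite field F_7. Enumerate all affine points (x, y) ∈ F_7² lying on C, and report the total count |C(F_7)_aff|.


Affine F_7-points: {(0, 2), (1, 0), (2, 3), (3, 5), (5, 4), (6, 6)}; count = 6.

For each of the 49 pairs (x, y) ∈ F_7², evaluate f(x, y) mod 7. Record the zeros.
  x = 0: [0↦2, 1↦1, 2↦0, 3↦6, 4↦5, 5↦4, 6↦3]  zeros at y ∈ {2}
  x = 1: [0↦0, 1↦1, 2↦2, 3↦3, 4↦4, 5↦5, 6↦6]  zeros at y ∈ {0}
  x = 2: [0↦5, 1↦1, 2↦4, 3↦0, 4↦3, 5↦6, 6↦2]  zeros at y ∈ {3}
  x = 3: [0↦3, 1↦1, 2↦6, 3↦4, 4↦2, 5↦0, 6↦5]  zeros at y ∈ {5}
  x = 4: [0↦1, 1↦1, 2↦1, 3↦1, 4↦1, 5↦1, 6↦1]  zeros at y ∈ ∅
  x = 5: [0↦6, 1↦1, 2↦3, 3↦5, 4↦0, 5↦2, 6↦4]  zeros at y ∈ {4}
  x = 6: [0↦4, 1↦1, 2↦5, 3↦2, 4↦6, 5↦3, 6↦0]  zeros at y ∈ {6}
Collecting zeros: affine points = {(0, 2), (1, 0), (2, 3), (3, 5), (5, 4), (6, 6)}.
Total count |C(F_7)_aff| = 6.
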